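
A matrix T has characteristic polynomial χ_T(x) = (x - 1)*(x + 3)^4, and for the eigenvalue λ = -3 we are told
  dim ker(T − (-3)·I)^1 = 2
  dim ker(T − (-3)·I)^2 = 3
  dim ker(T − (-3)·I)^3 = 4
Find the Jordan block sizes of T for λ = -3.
Block sizes for λ = -3: [3, 1]

From the dimensions of kernels of powers, the number of Jordan blocks of size at least j is d_j − d_{j−1} where d_j = dim ker(N^j) (with d_0 = 0). Computing the differences gives [2, 1, 1].
The number of blocks of size exactly k is (#blocks of size ≥ k) − (#blocks of size ≥ k + 1), so the partition is: 1 block(s) of size 1, 1 block(s) of size 3.
In nonincreasing order the block sizes are [3, 1].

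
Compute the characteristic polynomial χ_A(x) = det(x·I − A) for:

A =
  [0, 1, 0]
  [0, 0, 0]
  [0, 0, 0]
x^3

Expanding det(x·I − A) (e.g. by cofactor expansion or by noting that A is similar to its Jordan form J, which has the same characteristic polynomial as A) gives
  χ_A(x) = x^3
which factors as x^3. The eigenvalues (with algebraic multiplicities) are λ = 0 with multiplicity 3.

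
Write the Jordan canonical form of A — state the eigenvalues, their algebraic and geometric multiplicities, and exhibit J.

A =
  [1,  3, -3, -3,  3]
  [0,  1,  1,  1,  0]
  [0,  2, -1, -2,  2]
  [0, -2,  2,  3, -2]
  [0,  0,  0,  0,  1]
J_3(1) ⊕ J_1(1) ⊕ J_1(1)

The characteristic polynomial is
  det(x·I − A) = x^5 - 5*x^4 + 10*x^3 - 10*x^2 + 5*x - 1 = (x - 1)^5

Eigenvalues and multiplicities (the geometric multiplicity of λ is n − rank(A − λI), which equals the number of Jordan blocks for λ):
  λ = 1: algebraic multiplicity = 5, geometric multiplicity = 3

Determining the block sizes for each eigenvalue:
  λ = 1: with am = 5 and gm = 3, the partition is not yet determined (e.g. several partitions of 5 into 3 parts exist). Let N = A − (1)·I. Computing rank(N^1) = 2, rank(N^2) = 1, rank(N^3) = 0; the number of blocks of size ≥ j is rank(N^{j−1}) − rank(N^j), giving [3, 1, 1]. So we have 1 block(s) of size 3, 2 block(s) of size 1 → block sizes [3, 1, 1]

Assembling the blocks gives a Jordan form
J =
  [1, 1, 0, 0, 0]
  [0, 1, 1, 0, 0]
  [0, 0, 1, 0, 0]
  [0, 0, 0, 1, 0]
  [0, 0, 0, 0, 1]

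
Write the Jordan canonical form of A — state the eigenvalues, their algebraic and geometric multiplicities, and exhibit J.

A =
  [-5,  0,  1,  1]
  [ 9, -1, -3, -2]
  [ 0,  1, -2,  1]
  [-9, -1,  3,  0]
J_2(-2) ⊕ J_2(-2)

The characteristic polynomial is
  det(x·I − A) = x^4 + 8*x^3 + 24*x^2 + 32*x + 16 = (x + 2)^4

Eigenvalues and multiplicities (the geometric multiplicity of λ is n − rank(A − λI), which equals the number of Jordan blocks for λ):
  λ = -2: algebraic multiplicity = 4, geometric multiplicity = 2

Determining the block sizes for each eigenvalue:
  λ = -2: with am = 4 and gm = 2, the partition is not yet determined (e.g. several partitions of 4 into 2 parts exist). Let N = A − (-2)·I. Computing rank(N^1) = 2, rank(N^2) = 0; the number of blocks of size ≥ j is rank(N^{j−1}) − rank(N^j), giving [2, 2]. So we have 2 block(s) of size 2 → block sizes [2, 2]

Assembling the blocks gives a Jordan form
J =
  [-2,  1,  0,  0]
  [ 0, -2,  0,  0]
  [ 0,  0, -2,  1]
  [ 0,  0,  0, -2]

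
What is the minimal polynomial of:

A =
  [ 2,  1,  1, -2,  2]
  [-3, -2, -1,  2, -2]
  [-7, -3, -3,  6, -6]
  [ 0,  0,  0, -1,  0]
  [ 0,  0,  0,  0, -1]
x^3 + 3*x^2 + 3*x + 1

The characteristic polynomial is χ_A(x) = (x + 1)^5, so the eigenvalues are known. The minimal polynomial is
  m_A(x) = Π_λ (x − λ)^{k_λ}
where k_λ is the size of the *largest* Jordan block for λ (equivalently, the smallest k with (A − λI)^k v = 0 for every generalised eigenvector v of λ).

  λ = -1: largest Jordan block has size 3, contributing (x + 1)^3

So m_A(x) = (x + 1)^3 = x^3 + 3*x^2 + 3*x + 1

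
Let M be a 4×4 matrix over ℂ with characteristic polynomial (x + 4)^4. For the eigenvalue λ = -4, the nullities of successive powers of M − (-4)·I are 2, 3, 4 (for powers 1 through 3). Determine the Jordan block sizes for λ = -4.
Block sizes for λ = -4: [3, 1]

From the dimensions of kernels of powers, the number of Jordan blocks of size at least j is d_j − d_{j−1} where d_j = dim ker(N^j) (with d_0 = 0). Computing the differences gives [2, 1, 1].
The number of blocks of size exactly k is (#blocks of size ≥ k) − (#blocks of size ≥ k + 1), so the partition is: 1 block(s) of size 1, 1 block(s) of size 3.
In nonincreasing order the block sizes are [3, 1].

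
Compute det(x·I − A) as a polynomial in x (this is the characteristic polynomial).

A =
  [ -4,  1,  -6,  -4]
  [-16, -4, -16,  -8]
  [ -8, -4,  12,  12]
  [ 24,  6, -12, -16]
x^4 + 12*x^3 + 48*x^2 + 64*x

Expanding det(x·I − A) (e.g. by cofactor expansion or by noting that A is similar to its Jordan form J, which has the same characteristic polynomial as A) gives
  χ_A(x) = x^4 + 12*x^3 + 48*x^2 + 64*x
which factors as x*(x + 4)^3. The eigenvalues (with algebraic multiplicities) are λ = -4 with multiplicity 3, λ = 0 with multiplicity 1.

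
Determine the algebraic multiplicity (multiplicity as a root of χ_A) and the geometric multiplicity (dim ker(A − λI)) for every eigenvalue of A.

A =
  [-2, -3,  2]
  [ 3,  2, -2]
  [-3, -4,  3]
λ = 1: alg = 3, geom = 1

Step 1 — factor the characteristic polynomial to read off the algebraic multiplicities:
  χ_A(x) = (x - 1)^3

Step 2 — compute geometric multiplicities via the rank-nullity identity g(λ) = n − rank(A − λI):
  rank(A − (1)·I) = 2, so dim ker(A − (1)·I) = n − 2 = 1

Summary:
  λ = 1: algebraic multiplicity = 3, geometric multiplicity = 1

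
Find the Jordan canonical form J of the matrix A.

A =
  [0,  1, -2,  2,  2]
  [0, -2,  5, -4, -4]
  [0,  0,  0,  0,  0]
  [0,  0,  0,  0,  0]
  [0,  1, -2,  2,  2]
J_3(0) ⊕ J_1(0) ⊕ J_1(0)

The characteristic polynomial is
  det(x·I − A) = x^5

Eigenvalues and multiplicities (the geometric multiplicity of λ is n − rank(A − λI), which equals the number of Jordan blocks for λ):
  λ = 0: algebraic multiplicity = 5, geometric multiplicity = 3

Determining the block sizes for each eigenvalue:
  λ = 0: with am = 5 and gm = 3, the partition is not yet determined (e.g. several partitions of 5 into 3 parts exist). Let N = A − (0)·I. Computing rank(N^1) = 2, rank(N^2) = 1, rank(N^3) = 0; the number of blocks of size ≥ j is rank(N^{j−1}) − rank(N^j), giving [3, 1, 1]. So we have 1 block(s) of size 3, 2 block(s) of size 1 → block sizes [3, 1, 1]

Assembling the blocks gives a Jordan form
J =
  [0, 1, 0, 0, 0]
  [0, 0, 1, 0, 0]
  [0, 0, 0, 0, 0]
  [0, 0, 0, 0, 0]
  [0, 0, 0, 0, 0]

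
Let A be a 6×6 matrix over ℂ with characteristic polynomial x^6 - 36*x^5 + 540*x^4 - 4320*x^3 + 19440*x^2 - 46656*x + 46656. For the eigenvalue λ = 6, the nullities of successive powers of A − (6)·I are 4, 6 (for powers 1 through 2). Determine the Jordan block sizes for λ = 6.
Block sizes for λ = 6: [2, 2, 1, 1]

From the dimensions of kernels of powers, the number of Jordan blocks of size at least j is d_j − d_{j−1} where d_j = dim ker(N^j) (with d_0 = 0). Computing the differences gives [4, 2].
The number of blocks of size exactly k is (#blocks of size ≥ k) − (#blocks of size ≥ k + 1), so the partition is: 2 block(s) of size 1, 2 block(s) of size 2.
In nonincreasing order the block sizes are [2, 2, 1, 1].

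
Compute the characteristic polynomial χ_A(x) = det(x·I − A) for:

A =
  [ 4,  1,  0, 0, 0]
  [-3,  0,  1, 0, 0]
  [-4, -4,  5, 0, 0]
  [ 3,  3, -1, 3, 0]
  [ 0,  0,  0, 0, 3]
x^5 - 15*x^4 + 90*x^3 - 270*x^2 + 405*x - 243

Expanding det(x·I − A) (e.g. by cofactor expansion or by noting that A is similar to its Jordan form J, which has the same characteristic polynomial as A) gives
  χ_A(x) = x^5 - 15*x^4 + 90*x^3 - 270*x^2 + 405*x - 243
which factors as (x - 3)^5. The eigenvalues (with algebraic multiplicities) are λ = 3 with multiplicity 5.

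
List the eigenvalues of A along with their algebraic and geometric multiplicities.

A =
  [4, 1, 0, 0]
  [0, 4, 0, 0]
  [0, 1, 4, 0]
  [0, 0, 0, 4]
λ = 4: alg = 4, geom = 3

Step 1 — factor the characteristic polynomial to read off the algebraic multiplicities:
  χ_A(x) = (x - 4)^4

Step 2 — compute geometric multiplicities via the rank-nullity identity g(λ) = n − rank(A − λI):
  rank(A − (4)·I) = 1, so dim ker(A − (4)·I) = n − 1 = 3

Summary:
  λ = 4: algebraic multiplicity = 4, geometric multiplicity = 3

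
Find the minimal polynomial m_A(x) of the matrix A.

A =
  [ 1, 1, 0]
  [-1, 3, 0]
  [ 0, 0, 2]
x^2 - 4*x + 4

The characteristic polynomial is χ_A(x) = (x - 2)^3, so the eigenvalues are known. The minimal polynomial is
  m_A(x) = Π_λ (x − λ)^{k_λ}
where k_λ is the size of the *largest* Jordan block for λ (equivalently, the smallest k with (A − λI)^k v = 0 for every generalised eigenvector v of λ).

  λ = 2: largest Jordan block has size 2, contributing (x − 2)^2

So m_A(x) = (x - 2)^2 = x^2 - 4*x + 4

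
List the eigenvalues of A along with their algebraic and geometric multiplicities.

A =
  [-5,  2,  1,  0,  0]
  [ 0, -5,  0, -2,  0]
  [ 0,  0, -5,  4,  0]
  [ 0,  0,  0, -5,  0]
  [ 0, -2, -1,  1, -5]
λ = -5: alg = 5, geom = 3

Step 1 — factor the characteristic polynomial to read off the algebraic multiplicities:
  χ_A(x) = (x + 5)^5

Step 2 — compute geometric multiplicities via the rank-nullity identity g(λ) = n − rank(A − λI):
  rank(A − (-5)·I) = 2, so dim ker(A − (-5)·I) = n − 2 = 3

Summary:
  λ = -5: algebraic multiplicity = 5, geometric multiplicity = 3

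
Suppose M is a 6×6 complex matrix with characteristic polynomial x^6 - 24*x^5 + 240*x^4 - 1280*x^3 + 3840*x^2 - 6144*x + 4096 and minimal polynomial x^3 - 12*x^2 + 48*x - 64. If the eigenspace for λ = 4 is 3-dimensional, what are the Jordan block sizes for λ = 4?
Block sizes for λ = 4: [3, 2, 1]

Step 1 — from the characteristic polynomial, algebraic multiplicity of λ = 4 is 6. From dim ker(M − (4)·I) = 3, there are exactly 3 Jordan blocks for λ = 4.
Step 2 — from the minimal polynomial, the factor (x − 4)^3 tells us the largest block for λ = 4 has size 3.
Step 3 — with total size 6, 3 blocks, and largest block 3, the block sizes (in nonincreasing order) are [3, 2, 1].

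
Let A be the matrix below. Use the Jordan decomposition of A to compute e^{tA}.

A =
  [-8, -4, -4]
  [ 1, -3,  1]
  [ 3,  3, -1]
e^{tA} =
  [-4*t*exp(-4*t) + exp(-4*t), -4*t*exp(-4*t), -4*t*exp(-4*t)]
  [t*exp(-4*t), t*exp(-4*t) + exp(-4*t), t*exp(-4*t)]
  [3*t*exp(-4*t), 3*t*exp(-4*t), 3*t*exp(-4*t) + exp(-4*t)]

Strategy: write A = P · J · P⁻¹ where J is a Jordan canonical form, so e^{tA} = P · e^{tJ} · P⁻¹, and e^{tJ} can be computed block-by-block.

A has Jordan form
J =
  [-4,  1,  0]
  [ 0, -4,  0]
  [ 0,  0, -4]
(up to reordering of blocks).

Per-block formulas:
  For a 1×1 block at λ = -4: exp(t · [-4]) = [e^(-4t)].
  For a 2×2 Jordan block J_2(-4): exp(t · J_2(-4)) = e^(-4t)·(I + t·N), where N is the 2×2 nilpotent shift.

After assembling e^{tJ} and conjugating by P, we get:

e^{tA} =
  [-4*t*exp(-4*t) + exp(-4*t), -4*t*exp(-4*t), -4*t*exp(-4*t)]
  [t*exp(-4*t), t*exp(-4*t) + exp(-4*t), t*exp(-4*t)]
  [3*t*exp(-4*t), 3*t*exp(-4*t), 3*t*exp(-4*t) + exp(-4*t)]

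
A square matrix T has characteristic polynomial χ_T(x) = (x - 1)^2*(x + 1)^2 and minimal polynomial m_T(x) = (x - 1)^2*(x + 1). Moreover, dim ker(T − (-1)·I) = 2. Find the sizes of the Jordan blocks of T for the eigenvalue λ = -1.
Block sizes for λ = -1: [1, 1]

Step 1 — from the characteristic polynomial, algebraic multiplicity of λ = -1 is 2. From dim ker(T − (-1)·I) = 2, there are exactly 2 Jordan blocks for λ = -1.
Step 2 — from the minimal polynomial, the factor (x + 1) tells us the largest block for λ = -1 has size 1.
Step 3 — with total size 2, 2 blocks, and largest block 1, the block sizes (in nonincreasing order) are [1, 1].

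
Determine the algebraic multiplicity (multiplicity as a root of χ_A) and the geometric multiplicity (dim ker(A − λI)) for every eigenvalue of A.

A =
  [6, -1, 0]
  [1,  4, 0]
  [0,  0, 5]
λ = 5: alg = 3, geom = 2

Step 1 — factor the characteristic polynomial to read off the algebraic multiplicities:
  χ_A(x) = (x - 5)^3

Step 2 — compute geometric multiplicities via the rank-nullity identity g(λ) = n − rank(A − λI):
  rank(A − (5)·I) = 1, so dim ker(A − (5)·I) = n − 1 = 2

Summary:
  λ = 5: algebraic multiplicity = 3, geometric multiplicity = 2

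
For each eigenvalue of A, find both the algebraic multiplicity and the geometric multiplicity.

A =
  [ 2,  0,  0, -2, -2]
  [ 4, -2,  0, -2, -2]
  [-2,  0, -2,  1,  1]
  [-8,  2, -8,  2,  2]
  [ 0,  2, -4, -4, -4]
λ = -2: alg = 2, geom = 2; λ = 0: alg = 3, geom = 2

Step 1 — factor the characteristic polynomial to read off the algebraic multiplicities:
  χ_A(x) = x^3*(x + 2)^2

Step 2 — compute geometric multiplicities via the rank-nullity identity g(λ) = n − rank(A − λI):
  rank(A − (-2)·I) = 3, so dim ker(A − (-2)·I) = n − 3 = 2
  rank(A − (0)·I) = 3, so dim ker(A − (0)·I) = n − 3 = 2

Summary:
  λ = -2: algebraic multiplicity = 2, geometric multiplicity = 2
  λ = 0: algebraic multiplicity = 3, geometric multiplicity = 2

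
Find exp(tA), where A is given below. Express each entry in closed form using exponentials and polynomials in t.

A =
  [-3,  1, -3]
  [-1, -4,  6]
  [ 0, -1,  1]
e^{tA} =
  [-t*exp(-2*t) + exp(-2*t), t*exp(-2*t), -3*t*exp(-2*t)]
  [3*t^2*exp(-2*t)/2 - t*exp(-2*t), -3*t^2*exp(-2*t)/2 - 2*t*exp(-2*t) + exp(-2*t), 9*t^2*exp(-2*t)/2 + 6*t*exp(-2*t)]
  [t^2*exp(-2*t)/2, -t^2*exp(-2*t)/2 - t*exp(-2*t), 3*t^2*exp(-2*t)/2 + 3*t*exp(-2*t) + exp(-2*t)]

Strategy: write A = P · J · P⁻¹ where J is a Jordan canonical form, so e^{tA} = P · e^{tJ} · P⁻¹, and e^{tJ} can be computed block-by-block.

A has Jordan form
J =
  [-2,  1,  0]
  [ 0, -2,  1]
  [ 0,  0, -2]
(up to reordering of blocks).

Per-block formulas:
  For a 3×3 Jordan block J_3(-2): exp(t · J_3(-2)) = e^(-2t)·(I + t·N + (t^2/2)·N^2), where N is the 3×3 nilpotent shift.

After assembling e^{tJ} and conjugating by P, we get:

e^{tA} =
  [-t*exp(-2*t) + exp(-2*t), t*exp(-2*t), -3*t*exp(-2*t)]
  [3*t^2*exp(-2*t)/2 - t*exp(-2*t), -3*t^2*exp(-2*t)/2 - 2*t*exp(-2*t) + exp(-2*t), 9*t^2*exp(-2*t)/2 + 6*t*exp(-2*t)]
  [t^2*exp(-2*t)/2, -t^2*exp(-2*t)/2 - t*exp(-2*t), 3*t^2*exp(-2*t)/2 + 3*t*exp(-2*t) + exp(-2*t)]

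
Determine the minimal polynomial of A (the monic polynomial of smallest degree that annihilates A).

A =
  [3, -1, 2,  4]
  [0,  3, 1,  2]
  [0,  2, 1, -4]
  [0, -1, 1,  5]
x^3 - 9*x^2 + 27*x - 27

The characteristic polynomial is χ_A(x) = (x - 3)^4, so the eigenvalues are known. The minimal polynomial is
  m_A(x) = Π_λ (x − λ)^{k_λ}
where k_λ is the size of the *largest* Jordan block for λ (equivalently, the smallest k with (A − λI)^k v = 0 for every generalised eigenvector v of λ).

  λ = 3: largest Jordan block has size 3, contributing (x − 3)^3

So m_A(x) = (x - 3)^3 = x^3 - 9*x^2 + 27*x - 27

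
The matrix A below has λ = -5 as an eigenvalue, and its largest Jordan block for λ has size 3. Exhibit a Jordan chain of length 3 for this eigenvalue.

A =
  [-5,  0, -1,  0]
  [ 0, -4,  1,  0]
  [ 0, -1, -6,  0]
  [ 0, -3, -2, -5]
A Jordan chain for λ = -5 of length 3:
v_1 = (1, 0, 0, -1)ᵀ
v_2 = (0, 1, -1, -3)ᵀ
v_3 = (0, 1, 0, 0)ᵀ

Let N = A − (-5)·I. We want v_3 with N^3 v_3 = 0 but N^2 v_3 ≠ 0; then v_{j-1} := N · v_j for j = 3, …, 2.

Pick v_3 = (0, 1, 0, 0)ᵀ.
Then v_2 = N · v_3 = (0, 1, -1, -3)ᵀ.
Then v_1 = N · v_2 = (1, 0, 0, -1)ᵀ.

Sanity check: (A − (-5)·I) v_1 = (0, 0, 0, 0)ᵀ = 0. ✓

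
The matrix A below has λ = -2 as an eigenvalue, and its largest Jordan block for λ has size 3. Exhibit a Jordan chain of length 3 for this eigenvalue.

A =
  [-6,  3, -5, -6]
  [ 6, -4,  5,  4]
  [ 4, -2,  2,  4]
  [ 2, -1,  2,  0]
A Jordan chain for λ = -2 of length 3:
v_1 = (2, -8, -4, -2)ᵀ
v_2 = (-4, 6, 4, 2)ᵀ
v_3 = (1, 0, 0, 0)ᵀ

Let N = A − (-2)·I. We want v_3 with N^3 v_3 = 0 but N^2 v_3 ≠ 0; then v_{j-1} := N · v_j for j = 3, …, 2.

Pick v_3 = (1, 0, 0, 0)ᵀ.
Then v_2 = N · v_3 = (-4, 6, 4, 2)ᵀ.
Then v_1 = N · v_2 = (2, -8, -4, -2)ᵀ.

Sanity check: (A − (-2)·I) v_1 = (0, 0, 0, 0)ᵀ = 0. ✓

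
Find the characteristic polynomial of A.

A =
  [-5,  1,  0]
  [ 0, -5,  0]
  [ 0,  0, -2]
x^3 + 12*x^2 + 45*x + 50

Expanding det(x·I − A) (e.g. by cofactor expansion or by noting that A is similar to its Jordan form J, which has the same characteristic polynomial as A) gives
  χ_A(x) = x^3 + 12*x^2 + 45*x + 50
which factors as (x + 2)*(x + 5)^2. The eigenvalues (with algebraic multiplicities) are λ = -5 with multiplicity 2, λ = -2 with multiplicity 1.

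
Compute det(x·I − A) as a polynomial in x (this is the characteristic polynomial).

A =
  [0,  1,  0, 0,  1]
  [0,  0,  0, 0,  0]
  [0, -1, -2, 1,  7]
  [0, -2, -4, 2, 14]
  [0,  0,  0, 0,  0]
x^5

Expanding det(x·I − A) (e.g. by cofactor expansion or by noting that A is similar to its Jordan form J, which has the same characteristic polynomial as A) gives
  χ_A(x) = x^5
which factors as x^5. The eigenvalues (with algebraic multiplicities) are λ = 0 with multiplicity 5.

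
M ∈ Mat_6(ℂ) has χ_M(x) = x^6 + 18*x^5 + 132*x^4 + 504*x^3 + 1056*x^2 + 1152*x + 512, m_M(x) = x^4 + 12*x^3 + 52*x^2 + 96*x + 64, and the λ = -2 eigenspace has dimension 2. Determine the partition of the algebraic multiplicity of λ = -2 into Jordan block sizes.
Block sizes for λ = -2: [2, 1]

Step 1 — from the characteristic polynomial, algebraic multiplicity of λ = -2 is 3. From dim ker(M − (-2)·I) = 2, there are exactly 2 Jordan blocks for λ = -2.
Step 2 — from the minimal polynomial, the factor (x + 2)^2 tells us the largest block for λ = -2 has size 2.
Step 3 — with total size 3, 2 blocks, and largest block 2, the block sizes (in nonincreasing order) are [2, 1].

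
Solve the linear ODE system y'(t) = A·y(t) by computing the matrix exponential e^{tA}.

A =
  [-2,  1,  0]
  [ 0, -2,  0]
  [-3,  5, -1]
e^{tA} =
  [exp(-2*t), t*exp(-2*t), 0]
  [0, exp(-2*t), 0]
  [-3*exp(-t) + 3*exp(-2*t), 3*t*exp(-2*t) + 2*exp(-t) - 2*exp(-2*t), exp(-t)]

Strategy: write A = P · J · P⁻¹ where J is a Jordan canonical form, so e^{tA} = P · e^{tJ} · P⁻¹, and e^{tJ} can be computed block-by-block.

A has Jordan form
J =
  [-2,  1,  0]
  [ 0, -2,  0]
  [ 0,  0, -1]
(up to reordering of blocks).

Per-block formulas:
  For a 1×1 block at λ = -1: exp(t · [-1]) = [e^(-1t)].
  For a 2×2 Jordan block J_2(-2): exp(t · J_2(-2)) = e^(-2t)·(I + t·N), where N is the 2×2 nilpotent shift.

After assembling e^{tJ} and conjugating by P, we get:

e^{tA} =
  [exp(-2*t), t*exp(-2*t), 0]
  [0, exp(-2*t), 0]
  [-3*exp(-t) + 3*exp(-2*t), 3*t*exp(-2*t) + 2*exp(-t) - 2*exp(-2*t), exp(-t)]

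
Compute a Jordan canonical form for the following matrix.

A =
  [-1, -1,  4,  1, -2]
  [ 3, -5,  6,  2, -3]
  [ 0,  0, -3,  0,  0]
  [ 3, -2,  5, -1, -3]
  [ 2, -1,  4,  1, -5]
J_3(-3) ⊕ J_2(-3)

The characteristic polynomial is
  det(x·I − A) = x^5 + 15*x^4 + 90*x^3 + 270*x^2 + 405*x + 243 = (x + 3)^5

Eigenvalues and multiplicities (the geometric multiplicity of λ is n − rank(A − λI), which equals the number of Jordan blocks for λ):
  λ = -3: algebraic multiplicity = 5, geometric multiplicity = 2

Determining the block sizes for each eigenvalue:
  λ = -3: with am = 5 and gm = 2, the partition is not yet determined (e.g. several partitions of 5 into 2 parts exist). Let N = A − (-3)·I. Computing rank(N^1) = 3, rank(N^2) = 1, rank(N^3) = 0; the number of blocks of size ≥ j is rank(N^{j−1}) − rank(N^j), giving [2, 2, 1]. So we have 1 block(s) of size 3, 1 block(s) of size 2 → block sizes [3, 2]

Assembling the blocks gives a Jordan form
J =
  [-3,  1,  0,  0,  0]
  [ 0, -3,  1,  0,  0]
  [ 0,  0, -3,  0,  0]
  [ 0,  0,  0, -3,  1]
  [ 0,  0,  0,  0, -3]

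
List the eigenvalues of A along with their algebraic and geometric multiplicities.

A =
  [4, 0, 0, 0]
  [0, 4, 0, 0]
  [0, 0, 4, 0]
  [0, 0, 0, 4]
λ = 4: alg = 4, geom = 4

Step 1 — factor the characteristic polynomial to read off the algebraic multiplicities:
  χ_A(x) = (x - 4)^4

Step 2 — compute geometric multiplicities via the rank-nullity identity g(λ) = n − rank(A − λI):
  rank(A − (4)·I) = 0, so dim ker(A − (4)·I) = n − 0 = 4

Summary:
  λ = 4: algebraic multiplicity = 4, geometric multiplicity = 4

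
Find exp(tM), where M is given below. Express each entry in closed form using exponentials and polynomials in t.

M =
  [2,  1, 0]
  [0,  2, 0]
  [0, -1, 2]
e^{tM} =
  [exp(2*t), t*exp(2*t), 0]
  [0, exp(2*t), 0]
  [0, -t*exp(2*t), exp(2*t)]

Strategy: write M = P · J · P⁻¹ where J is a Jordan canonical form, so e^{tM} = P · e^{tJ} · P⁻¹, and e^{tJ} can be computed block-by-block.

M has Jordan form
J =
  [2, 1, 0]
  [0, 2, 0]
  [0, 0, 2]
(up to reordering of blocks).

Per-block formulas:
  For a 1×1 block at λ = 2: exp(t · [2]) = [e^(2t)].
  For a 2×2 Jordan block J_2(2): exp(t · J_2(2)) = e^(2t)·(I + t·N), where N is the 2×2 nilpotent shift.

After assembling e^{tJ} and conjugating by P, we get:

e^{tM} =
  [exp(2*t), t*exp(2*t), 0]
  [0, exp(2*t), 0]
  [0, -t*exp(2*t), exp(2*t)]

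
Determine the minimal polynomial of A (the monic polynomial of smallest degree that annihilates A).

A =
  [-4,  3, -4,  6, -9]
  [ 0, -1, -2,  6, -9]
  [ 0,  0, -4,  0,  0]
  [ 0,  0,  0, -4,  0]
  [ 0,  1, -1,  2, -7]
x^3 + 12*x^2 + 48*x + 64

The characteristic polynomial is χ_A(x) = (x + 4)^5, so the eigenvalues are known. The minimal polynomial is
  m_A(x) = Π_λ (x − λ)^{k_λ}
where k_λ is the size of the *largest* Jordan block for λ (equivalently, the smallest k with (A − λI)^k v = 0 for every generalised eigenvector v of λ).

  λ = -4: largest Jordan block has size 3, contributing (x + 4)^3

So m_A(x) = (x + 4)^3 = x^3 + 12*x^2 + 48*x + 64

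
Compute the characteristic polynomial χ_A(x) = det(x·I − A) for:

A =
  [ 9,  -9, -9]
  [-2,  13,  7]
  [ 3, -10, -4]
x^3 - 18*x^2 + 108*x - 216

Expanding det(x·I − A) (e.g. by cofactor expansion or by noting that A is similar to its Jordan form J, which has the same characteristic polynomial as A) gives
  χ_A(x) = x^3 - 18*x^2 + 108*x - 216
which factors as (x - 6)^3. The eigenvalues (with algebraic multiplicities) are λ = 6 with multiplicity 3.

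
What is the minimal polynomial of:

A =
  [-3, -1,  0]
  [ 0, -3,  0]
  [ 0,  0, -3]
x^2 + 6*x + 9

The characteristic polynomial is χ_A(x) = (x + 3)^3, so the eigenvalues are known. The minimal polynomial is
  m_A(x) = Π_λ (x − λ)^{k_λ}
where k_λ is the size of the *largest* Jordan block for λ (equivalently, the smallest k with (A − λI)^k v = 0 for every generalised eigenvector v of λ).

  λ = -3: largest Jordan block has size 2, contributing (x + 3)^2

So m_A(x) = (x + 3)^2 = x^2 + 6*x + 9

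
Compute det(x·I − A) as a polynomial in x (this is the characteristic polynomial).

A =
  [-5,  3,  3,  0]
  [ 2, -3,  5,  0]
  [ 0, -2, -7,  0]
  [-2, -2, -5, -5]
x^4 + 20*x^3 + 150*x^2 + 500*x + 625

Expanding det(x·I − A) (e.g. by cofactor expansion or by noting that A is similar to its Jordan form J, which has the same characteristic polynomial as A) gives
  χ_A(x) = x^4 + 20*x^3 + 150*x^2 + 500*x + 625
which factors as (x + 5)^4. The eigenvalues (with algebraic multiplicities) are λ = -5 with multiplicity 4.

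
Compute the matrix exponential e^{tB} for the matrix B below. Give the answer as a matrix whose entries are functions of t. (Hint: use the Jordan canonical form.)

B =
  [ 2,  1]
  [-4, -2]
e^{tB} =
  [2*t + 1, t]
  [-4*t, 1 - 2*t]

Strategy: write B = P · J · P⁻¹ where J is a Jordan canonical form, so e^{tB} = P · e^{tJ} · P⁻¹, and e^{tJ} can be computed block-by-block.

B has Jordan form
J =
  [0, 1]
  [0, 0]
(up to reordering of blocks).

Per-block formulas:
  For a 2×2 Jordan block J_2(0): exp(t · J_2(0)) = e^(0t)·(I + t·N), where N is the 2×2 nilpotent shift.

After assembling e^{tJ} and conjugating by P, we get:

e^{tB} =
  [2*t + 1, t]
  [-4*t, 1 - 2*t]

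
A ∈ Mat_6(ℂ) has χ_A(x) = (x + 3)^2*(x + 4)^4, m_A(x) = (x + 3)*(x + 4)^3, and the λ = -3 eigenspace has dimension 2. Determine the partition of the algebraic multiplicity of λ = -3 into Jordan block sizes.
Block sizes for λ = -3: [1, 1]

Step 1 — from the characteristic polynomial, algebraic multiplicity of λ = -3 is 2. From dim ker(A − (-3)·I) = 2, there are exactly 2 Jordan blocks for λ = -3.
Step 2 — from the minimal polynomial, the factor (x + 3) tells us the largest block for λ = -3 has size 1.
Step 3 — with total size 2, 2 blocks, and largest block 1, the block sizes (in nonincreasing order) are [1, 1].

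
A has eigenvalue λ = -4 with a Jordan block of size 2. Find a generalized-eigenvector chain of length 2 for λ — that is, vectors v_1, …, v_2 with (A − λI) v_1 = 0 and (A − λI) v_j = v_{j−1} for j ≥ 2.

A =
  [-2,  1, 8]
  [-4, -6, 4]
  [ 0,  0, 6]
A Jordan chain for λ = -4 of length 2:
v_1 = (2, -4, 0)ᵀ
v_2 = (1, 0, 0)ᵀ

Let N = A − (-4)·I. We want v_2 with N^2 v_2 = 0 but N^1 v_2 ≠ 0; then v_{j-1} := N · v_j for j = 2, …, 2.

Pick v_2 = (1, 0, 0)ᵀ.
Then v_1 = N · v_2 = (2, -4, 0)ᵀ.

Sanity check: (A − (-4)·I) v_1 = (0, 0, 0)ᵀ = 0. ✓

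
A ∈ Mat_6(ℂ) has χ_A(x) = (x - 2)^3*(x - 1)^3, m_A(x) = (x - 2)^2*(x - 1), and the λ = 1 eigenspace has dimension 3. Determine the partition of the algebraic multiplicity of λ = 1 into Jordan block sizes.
Block sizes for λ = 1: [1, 1, 1]

Step 1 — from the characteristic polynomial, algebraic multiplicity of λ = 1 is 3. From dim ker(A − (1)·I) = 3, there are exactly 3 Jordan blocks for λ = 1.
Step 2 — from the minimal polynomial, the factor (x − 1) tells us the largest block for λ = 1 has size 1.
Step 3 — with total size 3, 3 blocks, and largest block 1, the block sizes (in nonincreasing order) are [1, 1, 1].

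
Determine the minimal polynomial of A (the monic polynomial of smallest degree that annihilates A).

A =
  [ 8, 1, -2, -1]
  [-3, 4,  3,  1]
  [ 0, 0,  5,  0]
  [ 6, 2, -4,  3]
x^3 - 15*x^2 + 75*x - 125

The characteristic polynomial is χ_A(x) = (x - 5)^4, so the eigenvalues are known. The minimal polynomial is
  m_A(x) = Π_λ (x − λ)^{k_λ}
where k_λ is the size of the *largest* Jordan block for λ (equivalently, the smallest k with (A − λI)^k v = 0 for every generalised eigenvector v of λ).

  λ = 5: largest Jordan block has size 3, contributing (x − 5)^3

So m_A(x) = (x - 5)^3 = x^3 - 15*x^2 + 75*x - 125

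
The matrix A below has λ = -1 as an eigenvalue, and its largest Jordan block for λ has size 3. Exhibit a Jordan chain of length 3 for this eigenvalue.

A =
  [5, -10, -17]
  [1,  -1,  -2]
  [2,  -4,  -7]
A Jordan chain for λ = -1 of length 3:
v_1 = (-8, 2, -4)ᵀ
v_2 = (6, 1, 2)ᵀ
v_3 = (1, 0, 0)ᵀ

Let N = A − (-1)·I. We want v_3 with N^3 v_3 = 0 but N^2 v_3 ≠ 0; then v_{j-1} := N · v_j for j = 3, …, 2.

Pick v_3 = (1, 0, 0)ᵀ.
Then v_2 = N · v_3 = (6, 1, 2)ᵀ.
Then v_1 = N · v_2 = (-8, 2, -4)ᵀ.

Sanity check: (A − (-1)·I) v_1 = (0, 0, 0)ᵀ = 0. ✓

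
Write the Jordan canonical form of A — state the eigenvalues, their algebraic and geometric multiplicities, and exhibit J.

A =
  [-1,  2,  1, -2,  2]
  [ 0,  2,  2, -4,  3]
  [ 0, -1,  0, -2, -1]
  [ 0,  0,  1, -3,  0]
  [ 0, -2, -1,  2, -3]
J_3(-1) ⊕ J_1(-1) ⊕ J_1(-1)

The characteristic polynomial is
  det(x·I − A) = x^5 + 5*x^4 + 10*x^3 + 10*x^2 + 5*x + 1 = (x + 1)^5

Eigenvalues and multiplicities (the geometric multiplicity of λ is n − rank(A − λI), which equals the number of Jordan blocks for λ):
  λ = -1: algebraic multiplicity = 5, geometric multiplicity = 3

Determining the block sizes for each eigenvalue:
  λ = -1: with am = 5 and gm = 3, the partition is not yet determined (e.g. several partitions of 5 into 3 parts exist). Let N = A − (-1)·I. Computing rank(N^1) = 2, rank(N^2) = 1, rank(N^3) = 0; the number of blocks of size ≥ j is rank(N^{j−1}) − rank(N^j), giving [3, 1, 1]. So we have 1 block(s) of size 3, 2 block(s) of size 1 → block sizes [3, 1, 1]

Assembling the blocks gives a Jordan form
J =
  [-1,  1,  0,  0,  0]
  [ 0, -1,  1,  0,  0]
  [ 0,  0, -1,  0,  0]
  [ 0,  0,  0, -1,  0]
  [ 0,  0,  0,  0, -1]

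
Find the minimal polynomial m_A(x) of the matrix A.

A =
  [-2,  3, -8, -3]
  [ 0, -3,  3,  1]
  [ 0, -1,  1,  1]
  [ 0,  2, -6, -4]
x^3 + 6*x^2 + 12*x + 8

The characteristic polynomial is χ_A(x) = (x + 2)^4, so the eigenvalues are known. The minimal polynomial is
  m_A(x) = Π_λ (x − λ)^{k_λ}
where k_λ is the size of the *largest* Jordan block for λ (equivalently, the smallest k with (A − λI)^k v = 0 for every generalised eigenvector v of λ).

  λ = -2: largest Jordan block has size 3, contributing (x + 2)^3

So m_A(x) = (x + 2)^3 = x^3 + 6*x^2 + 12*x + 8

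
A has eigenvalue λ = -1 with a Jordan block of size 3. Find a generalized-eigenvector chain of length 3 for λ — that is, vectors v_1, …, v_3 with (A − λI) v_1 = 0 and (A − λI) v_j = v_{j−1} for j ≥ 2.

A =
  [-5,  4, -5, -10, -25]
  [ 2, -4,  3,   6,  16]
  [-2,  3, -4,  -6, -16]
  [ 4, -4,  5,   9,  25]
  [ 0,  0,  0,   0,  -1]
A Jordan chain for λ = -1 of length 3:
v_1 = (-6, 4, -4, 6, 0)ᵀ
v_2 = (-4, 2, -2, 4, 0)ᵀ
v_3 = (1, 0, 0, 0, 0)ᵀ

Let N = A − (-1)·I. We want v_3 with N^3 v_3 = 0 but N^2 v_3 ≠ 0; then v_{j-1} := N · v_j for j = 3, …, 2.

Pick v_3 = (1, 0, 0, 0, 0)ᵀ.
Then v_2 = N · v_3 = (-4, 2, -2, 4, 0)ᵀ.
Then v_1 = N · v_2 = (-6, 4, -4, 6, 0)ᵀ.

Sanity check: (A − (-1)·I) v_1 = (0, 0, 0, 0, 0)ᵀ = 0. ✓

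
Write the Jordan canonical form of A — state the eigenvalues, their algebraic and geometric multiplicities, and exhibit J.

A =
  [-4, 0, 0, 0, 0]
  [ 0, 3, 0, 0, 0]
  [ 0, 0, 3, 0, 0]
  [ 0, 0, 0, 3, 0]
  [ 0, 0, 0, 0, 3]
J_1(-4) ⊕ J_1(3) ⊕ J_1(3) ⊕ J_1(3) ⊕ J_1(3)

The characteristic polynomial is
  det(x·I − A) = x^5 - 8*x^4 + 6*x^3 + 108*x^2 - 351*x + 324 = (x - 3)^4*(x + 4)

Eigenvalues and multiplicities (the geometric multiplicity of λ is n − rank(A − λI), which equals the number of Jordan blocks for λ):
  λ = -4: algebraic multiplicity = 1, geometric multiplicity = 1
  λ = 3: algebraic multiplicity = 4, geometric multiplicity = 4

Determining the block sizes for each eigenvalue:
  λ = -4: one block (gm = 1), so the single block has size am = 1 → block sizes [1]
  λ = 3: gm = am = 4, so every block has size 1 → block sizes [1, 1, 1, 1]

Assembling the blocks gives a Jordan form
J =
  [-4, 0, 0, 0, 0]
  [ 0, 3, 0, 0, 0]
  [ 0, 0, 3, 0, 0]
  [ 0, 0, 0, 3, 0]
  [ 0, 0, 0, 0, 3]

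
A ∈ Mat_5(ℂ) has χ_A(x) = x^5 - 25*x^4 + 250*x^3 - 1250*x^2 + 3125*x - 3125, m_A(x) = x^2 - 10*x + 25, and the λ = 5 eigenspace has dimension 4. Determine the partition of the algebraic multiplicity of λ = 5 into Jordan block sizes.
Block sizes for λ = 5: [2, 1, 1, 1]

Step 1 — from the characteristic polynomial, algebraic multiplicity of λ = 5 is 5. From dim ker(A − (5)·I) = 4, there are exactly 4 Jordan blocks for λ = 5.
Step 2 — from the minimal polynomial, the factor (x − 5)^2 tells us the largest block for λ = 5 has size 2.
Step 3 — with total size 5, 4 blocks, and largest block 2, the block sizes (in nonincreasing order) are [2, 1, 1, 1].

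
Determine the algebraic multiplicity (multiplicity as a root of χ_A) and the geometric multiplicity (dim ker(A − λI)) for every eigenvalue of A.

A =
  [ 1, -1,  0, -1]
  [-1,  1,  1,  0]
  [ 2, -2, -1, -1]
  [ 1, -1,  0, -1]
λ = 0: alg = 4, geom = 2

Step 1 — factor the characteristic polynomial to read off the algebraic multiplicities:
  χ_A(x) = x^4

Step 2 — compute geometric multiplicities via the rank-nullity identity g(λ) = n − rank(A − λI):
  rank(A − (0)·I) = 2, so dim ker(A − (0)·I) = n − 2 = 2

Summary:
  λ = 0: algebraic multiplicity = 4, geometric multiplicity = 2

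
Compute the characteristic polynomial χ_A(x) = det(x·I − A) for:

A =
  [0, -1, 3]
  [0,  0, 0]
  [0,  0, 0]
x^3

Expanding det(x·I − A) (e.g. by cofactor expansion or by noting that A is similar to its Jordan form J, which has the same characteristic polynomial as A) gives
  χ_A(x) = x^3
which factors as x^3. The eigenvalues (with algebraic multiplicities) are λ = 0 with multiplicity 3.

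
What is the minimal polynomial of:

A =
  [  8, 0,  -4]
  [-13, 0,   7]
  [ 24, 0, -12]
x^3 + 4*x^2

The characteristic polynomial is χ_A(x) = x^2*(x + 4), so the eigenvalues are known. The minimal polynomial is
  m_A(x) = Π_λ (x − λ)^{k_λ}
where k_λ is the size of the *largest* Jordan block for λ (equivalently, the smallest k with (A − λI)^k v = 0 for every generalised eigenvector v of λ).

  λ = -4: largest Jordan block has size 1, contributing (x + 4)
  λ = 0: largest Jordan block has size 2, contributing (x − 0)^2

So m_A(x) = x^2*(x + 4) = x^3 + 4*x^2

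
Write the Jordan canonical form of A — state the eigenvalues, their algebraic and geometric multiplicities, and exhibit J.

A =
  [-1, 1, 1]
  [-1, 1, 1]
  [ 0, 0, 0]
J_2(0) ⊕ J_1(0)

The characteristic polynomial is
  det(x·I − A) = x^3

Eigenvalues and multiplicities (the geometric multiplicity of λ is n − rank(A − λI), which equals the number of Jordan blocks for λ):
  λ = 0: algebraic multiplicity = 3, geometric multiplicity = 2

Determining the block sizes for each eigenvalue:
  λ = 0: 2 blocks summing to 3 forces exactly one block of size 2 and the rest size 1 → block sizes [2, 1]

Assembling the blocks gives a Jordan form
J =
  [0, 1, 0]
  [0, 0, 0]
  [0, 0, 0]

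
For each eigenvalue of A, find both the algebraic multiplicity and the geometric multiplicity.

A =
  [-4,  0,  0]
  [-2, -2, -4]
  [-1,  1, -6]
λ = -4: alg = 3, geom = 2

Step 1 — factor the characteristic polynomial to read off the algebraic multiplicities:
  χ_A(x) = (x + 4)^3

Step 2 — compute geometric multiplicities via the rank-nullity identity g(λ) = n − rank(A − λI):
  rank(A − (-4)·I) = 1, so dim ker(A − (-4)·I) = n − 1 = 2

Summary:
  λ = -4: algebraic multiplicity = 3, geometric multiplicity = 2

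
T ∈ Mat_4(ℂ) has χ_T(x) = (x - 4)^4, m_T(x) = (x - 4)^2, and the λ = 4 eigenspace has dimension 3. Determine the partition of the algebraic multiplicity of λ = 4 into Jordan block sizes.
Block sizes for λ = 4: [2, 1, 1]

Step 1 — from the characteristic polynomial, algebraic multiplicity of λ = 4 is 4. From dim ker(T − (4)·I) = 3, there are exactly 3 Jordan blocks for λ = 4.
Step 2 — from the minimal polynomial, the factor (x − 4)^2 tells us the largest block for λ = 4 has size 2.
Step 3 — with total size 4, 3 blocks, and largest block 2, the block sizes (in nonincreasing order) are [2, 1, 1].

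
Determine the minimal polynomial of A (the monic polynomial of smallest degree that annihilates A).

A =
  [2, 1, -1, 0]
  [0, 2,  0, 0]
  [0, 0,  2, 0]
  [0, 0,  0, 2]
x^2 - 4*x + 4

The characteristic polynomial is χ_A(x) = (x - 2)^4, so the eigenvalues are known. The minimal polynomial is
  m_A(x) = Π_λ (x − λ)^{k_λ}
where k_λ is the size of the *largest* Jordan block for λ (equivalently, the smallest k with (A − λI)^k v = 0 for every generalised eigenvector v of λ).

  λ = 2: largest Jordan block has size 2, contributing (x − 2)^2

So m_A(x) = (x - 2)^2 = x^2 - 4*x + 4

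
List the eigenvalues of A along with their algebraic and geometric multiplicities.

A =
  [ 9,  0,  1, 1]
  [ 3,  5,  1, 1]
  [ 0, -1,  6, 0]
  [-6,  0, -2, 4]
λ = 6: alg = 4, geom = 2

Step 1 — factor the characteristic polynomial to read off the algebraic multiplicities:
  χ_A(x) = (x - 6)^4

Step 2 — compute geometric multiplicities via the rank-nullity identity g(λ) = n − rank(A − λI):
  rank(A − (6)·I) = 2, so dim ker(A − (6)·I) = n − 2 = 2

Summary:
  λ = 6: algebraic multiplicity = 4, geometric multiplicity = 2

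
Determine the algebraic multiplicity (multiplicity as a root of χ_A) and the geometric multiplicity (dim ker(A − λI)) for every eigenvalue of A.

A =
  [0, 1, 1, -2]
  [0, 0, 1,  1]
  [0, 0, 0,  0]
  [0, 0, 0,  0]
λ = 0: alg = 4, geom = 2

Step 1 — factor the characteristic polynomial to read off the algebraic multiplicities:
  χ_A(x) = x^4

Step 2 — compute geometric multiplicities via the rank-nullity identity g(λ) = n − rank(A − λI):
  rank(A − (0)·I) = 2, so dim ker(A − (0)·I) = n − 2 = 2

Summary:
  λ = 0: algebraic multiplicity = 4, geometric multiplicity = 2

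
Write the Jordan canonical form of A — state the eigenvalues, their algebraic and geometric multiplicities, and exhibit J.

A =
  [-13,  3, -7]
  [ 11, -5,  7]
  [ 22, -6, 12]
J_2(-2) ⊕ J_1(-2)

The characteristic polynomial is
  det(x·I − A) = x^3 + 6*x^2 + 12*x + 8 = (x + 2)^3

Eigenvalues and multiplicities (the geometric multiplicity of λ is n − rank(A − λI), which equals the number of Jordan blocks for λ):
  λ = -2: algebraic multiplicity = 3, geometric multiplicity = 2

Determining the block sizes for each eigenvalue:
  λ = -2: 2 blocks summing to 3 forces exactly one block of size 2 and the rest size 1 → block sizes [2, 1]

Assembling the blocks gives a Jordan form
J =
  [-2,  1,  0]
  [ 0, -2,  0]
  [ 0,  0, -2]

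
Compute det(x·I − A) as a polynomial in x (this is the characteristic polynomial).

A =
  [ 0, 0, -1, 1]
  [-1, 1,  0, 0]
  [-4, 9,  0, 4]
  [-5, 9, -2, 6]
x^4 - 7*x^3 + 15*x^2 - 13*x + 4

Expanding det(x·I − A) (e.g. by cofactor expansion or by noting that A is similar to its Jordan form J, which has the same characteristic polynomial as A) gives
  χ_A(x) = x^4 - 7*x^3 + 15*x^2 - 13*x + 4
which factors as (x - 4)*(x - 1)^3. The eigenvalues (with algebraic multiplicities) are λ = 1 with multiplicity 3, λ = 4 with multiplicity 1.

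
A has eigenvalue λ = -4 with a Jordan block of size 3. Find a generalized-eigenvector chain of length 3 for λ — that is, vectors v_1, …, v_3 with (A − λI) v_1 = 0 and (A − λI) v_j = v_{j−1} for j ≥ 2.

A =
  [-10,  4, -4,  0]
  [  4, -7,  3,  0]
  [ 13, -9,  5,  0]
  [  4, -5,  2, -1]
A Jordan chain for λ = -4 of length 3:
v_1 = (0, -2, -2, -2)ᵀ
v_2 = (4, -3, -9, -5)ᵀ
v_3 = (0, 1, 0, 0)ᵀ

Let N = A − (-4)·I. We want v_3 with N^3 v_3 = 0 but N^2 v_3 ≠ 0; then v_{j-1} := N · v_j for j = 3, …, 2.

Pick v_3 = (0, 1, 0, 0)ᵀ.
Then v_2 = N · v_3 = (4, -3, -9, -5)ᵀ.
Then v_1 = N · v_2 = (0, -2, -2, -2)ᵀ.

Sanity check: (A − (-4)·I) v_1 = (0, 0, 0, 0)ᵀ = 0. ✓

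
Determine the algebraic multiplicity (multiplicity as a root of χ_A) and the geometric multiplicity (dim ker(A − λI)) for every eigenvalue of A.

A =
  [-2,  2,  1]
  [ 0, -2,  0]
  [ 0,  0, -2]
λ = -2: alg = 3, geom = 2

Step 1 — factor the characteristic polynomial to read off the algebraic multiplicities:
  χ_A(x) = (x + 2)^3

Step 2 — compute geometric multiplicities via the rank-nullity identity g(λ) = n − rank(A − λI):
  rank(A − (-2)·I) = 1, so dim ker(A − (-2)·I) = n − 1 = 2

Summary:
  λ = -2: algebraic multiplicity = 3, geometric multiplicity = 2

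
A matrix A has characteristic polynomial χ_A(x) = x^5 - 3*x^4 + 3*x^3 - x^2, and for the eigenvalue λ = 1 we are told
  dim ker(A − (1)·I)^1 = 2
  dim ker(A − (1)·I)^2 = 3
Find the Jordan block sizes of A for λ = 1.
Block sizes for λ = 1: [2, 1]

From the dimensions of kernels of powers, the number of Jordan blocks of size at least j is d_j − d_{j−1} where d_j = dim ker(N^j) (with d_0 = 0). Computing the differences gives [2, 1].
The number of blocks of size exactly k is (#blocks of size ≥ k) − (#blocks of size ≥ k + 1), so the partition is: 1 block(s) of size 1, 1 block(s) of size 2.
In nonincreasing order the block sizes are [2, 1].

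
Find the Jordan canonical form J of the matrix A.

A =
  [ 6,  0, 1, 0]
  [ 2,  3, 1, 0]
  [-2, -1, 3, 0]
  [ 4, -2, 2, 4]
J_3(4) ⊕ J_1(4)

The characteristic polynomial is
  det(x·I − A) = x^4 - 16*x^3 + 96*x^2 - 256*x + 256 = (x - 4)^4

Eigenvalues and multiplicities (the geometric multiplicity of λ is n − rank(A − λI), which equals the number of Jordan blocks for λ):
  λ = 4: algebraic multiplicity = 4, geometric multiplicity = 2

Determining the block sizes for each eigenvalue:
  λ = 4: with am = 4 and gm = 2, the partition is not yet determined (e.g. several partitions of 4 into 2 parts exist). Let N = A − (4)·I. Computing rank(N^1) = 2, rank(N^2) = 1, rank(N^3) = 0; the number of blocks of size ≥ j is rank(N^{j−1}) − rank(N^j), giving [2, 1, 1]. So we have 1 block(s) of size 3, 1 block(s) of size 1 → block sizes [3, 1]

Assembling the blocks gives a Jordan form
J =
  [4, 1, 0, 0]
  [0, 4, 1, 0]
  [0, 0, 4, 0]
  [0, 0, 0, 4]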